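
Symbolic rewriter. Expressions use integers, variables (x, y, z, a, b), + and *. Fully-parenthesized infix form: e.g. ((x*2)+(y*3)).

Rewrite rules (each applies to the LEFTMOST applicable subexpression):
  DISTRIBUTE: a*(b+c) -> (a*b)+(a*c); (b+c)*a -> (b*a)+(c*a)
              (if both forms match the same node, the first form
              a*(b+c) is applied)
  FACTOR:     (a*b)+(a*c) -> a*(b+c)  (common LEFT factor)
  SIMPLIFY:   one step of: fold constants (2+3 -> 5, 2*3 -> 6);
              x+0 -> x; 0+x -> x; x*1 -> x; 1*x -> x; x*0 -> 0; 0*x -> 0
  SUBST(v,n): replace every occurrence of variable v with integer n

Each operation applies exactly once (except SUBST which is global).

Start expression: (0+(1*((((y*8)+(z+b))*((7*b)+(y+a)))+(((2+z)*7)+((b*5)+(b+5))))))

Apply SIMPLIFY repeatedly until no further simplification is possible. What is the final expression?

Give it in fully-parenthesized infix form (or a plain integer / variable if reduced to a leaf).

Answer: ((((y*8)+(z+b))*((7*b)+(y+a)))+(((2+z)*7)+((b*5)+(b+5))))

Derivation:
Start: (0+(1*((((y*8)+(z+b))*((7*b)+(y+a)))+(((2+z)*7)+((b*5)+(b+5))))))
Step 1: at root: (0+(1*((((y*8)+(z+b))*((7*b)+(y+a)))+(((2+z)*7)+((b*5)+(b+5)))))) -> (1*((((y*8)+(z+b))*((7*b)+(y+a)))+(((2+z)*7)+((b*5)+(b+5))))); overall: (0+(1*((((y*8)+(z+b))*((7*b)+(y+a)))+(((2+z)*7)+((b*5)+(b+5)))))) -> (1*((((y*8)+(z+b))*((7*b)+(y+a)))+(((2+z)*7)+((b*5)+(b+5)))))
Step 2: at root: (1*((((y*8)+(z+b))*((7*b)+(y+a)))+(((2+z)*7)+((b*5)+(b+5))))) -> ((((y*8)+(z+b))*((7*b)+(y+a)))+(((2+z)*7)+((b*5)+(b+5)))); overall: (1*((((y*8)+(z+b))*((7*b)+(y+a)))+(((2+z)*7)+((b*5)+(b+5))))) -> ((((y*8)+(z+b))*((7*b)+(y+a)))+(((2+z)*7)+((b*5)+(b+5))))
Fixed point: ((((y*8)+(z+b))*((7*b)+(y+a)))+(((2+z)*7)+((b*5)+(b+5))))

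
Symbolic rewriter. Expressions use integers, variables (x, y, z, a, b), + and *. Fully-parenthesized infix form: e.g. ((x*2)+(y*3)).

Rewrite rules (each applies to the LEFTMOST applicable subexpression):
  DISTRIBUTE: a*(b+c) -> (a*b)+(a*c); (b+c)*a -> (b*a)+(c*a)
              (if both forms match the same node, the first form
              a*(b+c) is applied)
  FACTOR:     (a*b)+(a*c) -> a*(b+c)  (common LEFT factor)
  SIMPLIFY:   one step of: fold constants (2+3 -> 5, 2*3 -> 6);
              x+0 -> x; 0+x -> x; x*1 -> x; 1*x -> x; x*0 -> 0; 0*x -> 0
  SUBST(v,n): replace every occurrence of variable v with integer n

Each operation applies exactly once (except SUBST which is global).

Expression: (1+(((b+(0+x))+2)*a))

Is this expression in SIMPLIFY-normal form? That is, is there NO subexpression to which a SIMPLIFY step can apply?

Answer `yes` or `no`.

Answer: no

Derivation:
Expression: (1+(((b+(0+x))+2)*a))
Scanning for simplifiable subexpressions (pre-order)...
  at root: (1+(((b+(0+x))+2)*a)) (not simplifiable)
  at R: (((b+(0+x))+2)*a) (not simplifiable)
  at RL: ((b+(0+x))+2) (not simplifiable)
  at RLL: (b+(0+x)) (not simplifiable)
  at RLLR: (0+x) (SIMPLIFIABLE)
Found simplifiable subexpr at path RLLR: (0+x)
One SIMPLIFY step would give: (1+(((b+x)+2)*a))
-> NOT in normal form.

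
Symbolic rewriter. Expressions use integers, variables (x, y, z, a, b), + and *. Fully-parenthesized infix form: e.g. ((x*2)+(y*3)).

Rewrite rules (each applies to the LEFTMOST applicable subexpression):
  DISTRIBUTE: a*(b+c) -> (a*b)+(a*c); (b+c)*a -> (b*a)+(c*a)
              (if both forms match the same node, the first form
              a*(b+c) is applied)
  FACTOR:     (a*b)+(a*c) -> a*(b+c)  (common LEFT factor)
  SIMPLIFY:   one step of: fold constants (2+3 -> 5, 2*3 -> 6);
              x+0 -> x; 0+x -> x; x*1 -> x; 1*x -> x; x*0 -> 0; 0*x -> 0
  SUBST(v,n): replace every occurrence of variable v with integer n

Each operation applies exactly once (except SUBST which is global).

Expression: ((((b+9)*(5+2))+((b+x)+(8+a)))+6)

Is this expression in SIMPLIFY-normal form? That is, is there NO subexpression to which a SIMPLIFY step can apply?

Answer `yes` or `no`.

Expression: ((((b+9)*(5+2))+((b+x)+(8+a)))+6)
Scanning for simplifiable subexpressions (pre-order)...
  at root: ((((b+9)*(5+2))+((b+x)+(8+a)))+6) (not simplifiable)
  at L: (((b+9)*(5+2))+((b+x)+(8+a))) (not simplifiable)
  at LL: ((b+9)*(5+2)) (not simplifiable)
  at LLL: (b+9) (not simplifiable)
  at LLR: (5+2) (SIMPLIFIABLE)
  at LR: ((b+x)+(8+a)) (not simplifiable)
  at LRL: (b+x) (not simplifiable)
  at LRR: (8+a) (not simplifiable)
Found simplifiable subexpr at path LLR: (5+2)
One SIMPLIFY step would give: ((((b+9)*7)+((b+x)+(8+a)))+6)
-> NOT in normal form.

Answer: no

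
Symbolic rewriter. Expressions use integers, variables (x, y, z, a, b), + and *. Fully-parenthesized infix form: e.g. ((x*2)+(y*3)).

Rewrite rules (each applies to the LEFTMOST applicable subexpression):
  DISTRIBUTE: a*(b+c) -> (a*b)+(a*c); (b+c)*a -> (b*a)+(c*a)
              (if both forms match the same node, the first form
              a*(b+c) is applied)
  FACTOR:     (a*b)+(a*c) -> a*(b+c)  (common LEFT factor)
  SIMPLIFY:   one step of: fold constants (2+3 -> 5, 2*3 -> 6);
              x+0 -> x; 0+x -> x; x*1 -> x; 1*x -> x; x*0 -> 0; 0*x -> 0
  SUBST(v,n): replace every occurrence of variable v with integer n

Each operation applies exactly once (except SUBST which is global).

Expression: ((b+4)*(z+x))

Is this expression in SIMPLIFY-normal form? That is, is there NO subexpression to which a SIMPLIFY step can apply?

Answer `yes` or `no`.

Expression: ((b+4)*(z+x))
Scanning for simplifiable subexpressions (pre-order)...
  at root: ((b+4)*(z+x)) (not simplifiable)
  at L: (b+4) (not simplifiable)
  at R: (z+x) (not simplifiable)
Result: no simplifiable subexpression found -> normal form.

Answer: yes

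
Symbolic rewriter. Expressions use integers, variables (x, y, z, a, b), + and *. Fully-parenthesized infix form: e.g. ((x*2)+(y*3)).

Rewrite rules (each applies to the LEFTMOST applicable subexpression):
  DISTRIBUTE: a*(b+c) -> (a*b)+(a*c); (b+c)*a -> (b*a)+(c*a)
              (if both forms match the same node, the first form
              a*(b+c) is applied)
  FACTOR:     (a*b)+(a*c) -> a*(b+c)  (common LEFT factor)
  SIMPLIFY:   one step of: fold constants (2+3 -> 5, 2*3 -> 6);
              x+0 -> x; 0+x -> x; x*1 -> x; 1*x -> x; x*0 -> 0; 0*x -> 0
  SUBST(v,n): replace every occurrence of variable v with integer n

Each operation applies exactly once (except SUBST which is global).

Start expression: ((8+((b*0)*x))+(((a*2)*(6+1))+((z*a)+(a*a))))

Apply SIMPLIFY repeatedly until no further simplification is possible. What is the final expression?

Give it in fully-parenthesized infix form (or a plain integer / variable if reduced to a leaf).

Start: ((8+((b*0)*x))+(((a*2)*(6+1))+((z*a)+(a*a))))
Step 1: at LRL: (b*0) -> 0; overall: ((8+((b*0)*x))+(((a*2)*(6+1))+((z*a)+(a*a)))) -> ((8+(0*x))+(((a*2)*(6+1))+((z*a)+(a*a))))
Step 2: at LR: (0*x) -> 0; overall: ((8+(0*x))+(((a*2)*(6+1))+((z*a)+(a*a)))) -> ((8+0)+(((a*2)*(6+1))+((z*a)+(a*a))))
Step 3: at L: (8+0) -> 8; overall: ((8+0)+(((a*2)*(6+1))+((z*a)+(a*a)))) -> (8+(((a*2)*(6+1))+((z*a)+(a*a))))
Step 4: at RLR: (6+1) -> 7; overall: (8+(((a*2)*(6+1))+((z*a)+(a*a)))) -> (8+(((a*2)*7)+((z*a)+(a*a))))
Fixed point: (8+(((a*2)*7)+((z*a)+(a*a))))

Answer: (8+(((a*2)*7)+((z*a)+(a*a))))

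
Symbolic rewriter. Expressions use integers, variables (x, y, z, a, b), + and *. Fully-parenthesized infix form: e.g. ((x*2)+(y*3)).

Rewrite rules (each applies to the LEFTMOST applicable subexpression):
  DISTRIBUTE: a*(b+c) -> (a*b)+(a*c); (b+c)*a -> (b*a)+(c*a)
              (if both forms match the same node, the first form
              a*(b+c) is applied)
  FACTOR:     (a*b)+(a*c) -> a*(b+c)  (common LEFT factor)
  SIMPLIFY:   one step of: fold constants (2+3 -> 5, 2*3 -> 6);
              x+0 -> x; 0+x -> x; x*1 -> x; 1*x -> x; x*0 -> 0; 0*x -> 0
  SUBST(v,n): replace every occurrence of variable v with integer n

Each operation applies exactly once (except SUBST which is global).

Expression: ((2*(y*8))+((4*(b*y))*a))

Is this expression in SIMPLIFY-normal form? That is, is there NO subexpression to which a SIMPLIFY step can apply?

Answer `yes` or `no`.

Expression: ((2*(y*8))+((4*(b*y))*a))
Scanning for simplifiable subexpressions (pre-order)...
  at root: ((2*(y*8))+((4*(b*y))*a)) (not simplifiable)
  at L: (2*(y*8)) (not simplifiable)
  at LR: (y*8) (not simplifiable)
  at R: ((4*(b*y))*a) (not simplifiable)
  at RL: (4*(b*y)) (not simplifiable)
  at RLR: (b*y) (not simplifiable)
Result: no simplifiable subexpression found -> normal form.

Answer: yes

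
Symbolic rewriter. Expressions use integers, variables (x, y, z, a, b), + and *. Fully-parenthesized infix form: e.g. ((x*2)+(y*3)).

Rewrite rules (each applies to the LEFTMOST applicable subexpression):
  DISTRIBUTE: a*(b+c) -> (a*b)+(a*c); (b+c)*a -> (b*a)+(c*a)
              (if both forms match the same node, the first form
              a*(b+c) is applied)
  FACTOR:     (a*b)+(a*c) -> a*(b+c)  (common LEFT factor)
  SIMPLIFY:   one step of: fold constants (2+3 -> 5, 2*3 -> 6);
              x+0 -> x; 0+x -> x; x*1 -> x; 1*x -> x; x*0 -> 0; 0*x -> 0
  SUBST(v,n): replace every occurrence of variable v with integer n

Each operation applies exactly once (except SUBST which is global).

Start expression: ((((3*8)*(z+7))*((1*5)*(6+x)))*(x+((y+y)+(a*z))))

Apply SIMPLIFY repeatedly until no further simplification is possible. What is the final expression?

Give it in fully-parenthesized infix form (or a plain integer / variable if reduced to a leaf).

Answer: (((24*(z+7))*(5*(6+x)))*(x+((y+y)+(a*z))))

Derivation:
Start: ((((3*8)*(z+7))*((1*5)*(6+x)))*(x+((y+y)+(a*z))))
Step 1: at LLL: (3*8) -> 24; overall: ((((3*8)*(z+7))*((1*5)*(6+x)))*(x+((y+y)+(a*z)))) -> (((24*(z+7))*((1*5)*(6+x)))*(x+((y+y)+(a*z))))
Step 2: at LRL: (1*5) -> 5; overall: (((24*(z+7))*((1*5)*(6+x)))*(x+((y+y)+(a*z)))) -> (((24*(z+7))*(5*(6+x)))*(x+((y+y)+(a*z))))
Fixed point: (((24*(z+7))*(5*(6+x)))*(x+((y+y)+(a*z))))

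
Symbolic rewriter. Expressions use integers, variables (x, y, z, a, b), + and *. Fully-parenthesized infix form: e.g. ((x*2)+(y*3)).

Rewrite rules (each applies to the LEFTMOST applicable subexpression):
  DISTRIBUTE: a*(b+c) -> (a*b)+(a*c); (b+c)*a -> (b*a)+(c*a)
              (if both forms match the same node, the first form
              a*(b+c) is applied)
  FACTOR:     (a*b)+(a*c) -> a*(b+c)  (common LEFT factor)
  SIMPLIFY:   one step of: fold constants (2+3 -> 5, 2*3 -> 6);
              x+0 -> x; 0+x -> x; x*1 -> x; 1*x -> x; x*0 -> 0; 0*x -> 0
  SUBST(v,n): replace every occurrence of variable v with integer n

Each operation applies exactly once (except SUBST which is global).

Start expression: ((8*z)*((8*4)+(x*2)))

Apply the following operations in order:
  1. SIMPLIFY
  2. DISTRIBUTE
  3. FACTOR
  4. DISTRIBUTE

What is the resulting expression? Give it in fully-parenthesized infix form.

Start: ((8*z)*((8*4)+(x*2)))
Apply SIMPLIFY at RL (target: (8*4)): ((8*z)*((8*4)+(x*2))) -> ((8*z)*(32+(x*2)))
Apply DISTRIBUTE at root (target: ((8*z)*(32+(x*2)))): ((8*z)*(32+(x*2))) -> (((8*z)*32)+((8*z)*(x*2)))
Apply FACTOR at root (target: (((8*z)*32)+((8*z)*(x*2)))): (((8*z)*32)+((8*z)*(x*2))) -> ((8*z)*(32+(x*2)))
Apply DISTRIBUTE at root (target: ((8*z)*(32+(x*2)))): ((8*z)*(32+(x*2))) -> (((8*z)*32)+((8*z)*(x*2)))

Answer: (((8*z)*32)+((8*z)*(x*2)))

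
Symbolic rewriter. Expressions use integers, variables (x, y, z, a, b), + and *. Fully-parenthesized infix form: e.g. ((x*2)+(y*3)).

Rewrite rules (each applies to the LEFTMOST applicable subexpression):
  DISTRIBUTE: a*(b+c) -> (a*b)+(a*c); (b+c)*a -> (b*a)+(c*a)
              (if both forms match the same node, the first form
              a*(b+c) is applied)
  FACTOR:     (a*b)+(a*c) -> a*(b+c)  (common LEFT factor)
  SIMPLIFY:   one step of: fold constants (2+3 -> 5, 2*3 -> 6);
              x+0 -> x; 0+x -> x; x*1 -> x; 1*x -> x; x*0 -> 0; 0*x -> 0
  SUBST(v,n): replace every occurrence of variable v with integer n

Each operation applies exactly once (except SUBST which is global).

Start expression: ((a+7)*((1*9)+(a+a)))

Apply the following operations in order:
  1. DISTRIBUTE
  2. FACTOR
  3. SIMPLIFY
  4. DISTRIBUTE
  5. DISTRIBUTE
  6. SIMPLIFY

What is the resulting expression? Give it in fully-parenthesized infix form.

Start: ((a+7)*((1*9)+(a+a)))
Apply DISTRIBUTE at root (target: ((a+7)*((1*9)+(a+a)))): ((a+7)*((1*9)+(a+a))) -> (((a+7)*(1*9))+((a+7)*(a+a)))
Apply FACTOR at root (target: (((a+7)*(1*9))+((a+7)*(a+a)))): (((a+7)*(1*9))+((a+7)*(a+a))) -> ((a+7)*((1*9)+(a+a)))
Apply SIMPLIFY at RL (target: (1*9)): ((a+7)*((1*9)+(a+a))) -> ((a+7)*(9+(a+a)))
Apply DISTRIBUTE at root (target: ((a+7)*(9+(a+a)))): ((a+7)*(9+(a+a))) -> (((a+7)*9)+((a+7)*(a+a)))
Apply DISTRIBUTE at L (target: ((a+7)*9)): (((a+7)*9)+((a+7)*(a+a))) -> (((a*9)+(7*9))+((a+7)*(a+a)))
Apply SIMPLIFY at LR (target: (7*9)): (((a*9)+(7*9))+((a+7)*(a+a))) -> (((a*9)+63)+((a+7)*(a+a)))

Answer: (((a*9)+63)+((a+7)*(a+a)))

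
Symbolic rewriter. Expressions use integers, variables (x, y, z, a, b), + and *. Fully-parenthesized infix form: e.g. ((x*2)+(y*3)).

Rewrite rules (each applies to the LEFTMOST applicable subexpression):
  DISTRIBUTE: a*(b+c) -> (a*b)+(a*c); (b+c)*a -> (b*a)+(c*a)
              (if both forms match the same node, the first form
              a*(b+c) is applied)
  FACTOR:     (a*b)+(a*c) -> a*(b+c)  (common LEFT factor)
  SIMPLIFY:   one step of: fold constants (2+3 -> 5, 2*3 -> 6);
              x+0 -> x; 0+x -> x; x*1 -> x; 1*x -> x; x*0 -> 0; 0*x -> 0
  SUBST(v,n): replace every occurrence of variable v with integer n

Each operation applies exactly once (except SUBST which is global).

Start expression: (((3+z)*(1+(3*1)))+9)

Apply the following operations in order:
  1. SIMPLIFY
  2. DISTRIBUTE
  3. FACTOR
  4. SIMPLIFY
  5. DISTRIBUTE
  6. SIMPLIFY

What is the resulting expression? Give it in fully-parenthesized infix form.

Answer: ((12+(z*4))+9)

Derivation:
Start: (((3+z)*(1+(3*1)))+9)
Apply SIMPLIFY at LRR (target: (3*1)): (((3+z)*(1+(3*1)))+9) -> (((3+z)*(1+3))+9)
Apply DISTRIBUTE at L (target: ((3+z)*(1+3))): (((3+z)*(1+3))+9) -> ((((3+z)*1)+((3+z)*3))+9)
Apply FACTOR at L (target: (((3+z)*1)+((3+z)*3))): ((((3+z)*1)+((3+z)*3))+9) -> (((3+z)*(1+3))+9)
Apply SIMPLIFY at LR (target: (1+3)): (((3+z)*(1+3))+9) -> (((3+z)*4)+9)
Apply DISTRIBUTE at L (target: ((3+z)*4)): (((3+z)*4)+9) -> (((3*4)+(z*4))+9)
Apply SIMPLIFY at LL (target: (3*4)): (((3*4)+(z*4))+9) -> ((12+(z*4))+9)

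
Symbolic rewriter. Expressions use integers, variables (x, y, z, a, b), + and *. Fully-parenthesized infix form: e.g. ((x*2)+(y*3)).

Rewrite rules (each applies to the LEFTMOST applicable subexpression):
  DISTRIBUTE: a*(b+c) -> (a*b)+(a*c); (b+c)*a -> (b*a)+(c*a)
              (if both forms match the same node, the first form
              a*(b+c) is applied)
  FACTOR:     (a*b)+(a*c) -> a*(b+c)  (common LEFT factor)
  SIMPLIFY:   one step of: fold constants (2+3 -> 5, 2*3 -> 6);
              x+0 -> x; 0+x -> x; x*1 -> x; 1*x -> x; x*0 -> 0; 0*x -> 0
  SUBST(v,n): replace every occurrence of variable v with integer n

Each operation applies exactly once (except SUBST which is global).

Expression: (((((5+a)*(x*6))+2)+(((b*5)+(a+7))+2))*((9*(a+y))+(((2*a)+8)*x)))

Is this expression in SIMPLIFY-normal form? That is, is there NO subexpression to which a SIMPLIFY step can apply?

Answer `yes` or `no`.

Expression: (((((5+a)*(x*6))+2)+(((b*5)+(a+7))+2))*((9*(a+y))+(((2*a)+8)*x)))
Scanning for simplifiable subexpressions (pre-order)...
  at root: (((((5+a)*(x*6))+2)+(((b*5)+(a+7))+2))*((9*(a+y))+(((2*a)+8)*x))) (not simplifiable)
  at L: ((((5+a)*(x*6))+2)+(((b*5)+(a+7))+2)) (not simplifiable)
  at LL: (((5+a)*(x*6))+2) (not simplifiable)
  at LLL: ((5+a)*(x*6)) (not simplifiable)
  at LLLL: (5+a) (not simplifiable)
  at LLLR: (x*6) (not simplifiable)
  at LR: (((b*5)+(a+7))+2) (not simplifiable)
  at LRL: ((b*5)+(a+7)) (not simplifiable)
  at LRLL: (b*5) (not simplifiable)
  at LRLR: (a+7) (not simplifiable)
  at R: ((9*(a+y))+(((2*a)+8)*x)) (not simplifiable)
  at RL: (9*(a+y)) (not simplifiable)
  at RLR: (a+y) (not simplifiable)
  at RR: (((2*a)+8)*x) (not simplifiable)
  at RRL: ((2*a)+8) (not simplifiable)
  at RRLL: (2*a) (not simplifiable)
Result: no simplifiable subexpression found -> normal form.

Answer: yes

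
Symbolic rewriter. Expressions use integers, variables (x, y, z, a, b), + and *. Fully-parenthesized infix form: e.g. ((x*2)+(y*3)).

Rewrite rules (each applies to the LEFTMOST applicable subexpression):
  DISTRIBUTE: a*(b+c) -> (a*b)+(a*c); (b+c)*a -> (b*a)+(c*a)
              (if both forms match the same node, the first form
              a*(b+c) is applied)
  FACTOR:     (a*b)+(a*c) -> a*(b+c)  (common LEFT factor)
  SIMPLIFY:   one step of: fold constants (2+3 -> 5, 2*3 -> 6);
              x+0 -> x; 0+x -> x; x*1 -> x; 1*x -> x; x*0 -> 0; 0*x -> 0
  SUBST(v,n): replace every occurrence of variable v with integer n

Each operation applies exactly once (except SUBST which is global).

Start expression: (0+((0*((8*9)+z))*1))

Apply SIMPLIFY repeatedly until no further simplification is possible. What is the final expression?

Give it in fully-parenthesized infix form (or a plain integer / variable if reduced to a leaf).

Answer: 0

Derivation:
Start: (0+((0*((8*9)+z))*1))
Step 1: at root: (0+((0*((8*9)+z))*1)) -> ((0*((8*9)+z))*1); overall: (0+((0*((8*9)+z))*1)) -> ((0*((8*9)+z))*1)
Step 2: at root: ((0*((8*9)+z))*1) -> (0*((8*9)+z)); overall: ((0*((8*9)+z))*1) -> (0*((8*9)+z))
Step 3: at root: (0*((8*9)+z)) -> 0; overall: (0*((8*9)+z)) -> 0
Fixed point: 0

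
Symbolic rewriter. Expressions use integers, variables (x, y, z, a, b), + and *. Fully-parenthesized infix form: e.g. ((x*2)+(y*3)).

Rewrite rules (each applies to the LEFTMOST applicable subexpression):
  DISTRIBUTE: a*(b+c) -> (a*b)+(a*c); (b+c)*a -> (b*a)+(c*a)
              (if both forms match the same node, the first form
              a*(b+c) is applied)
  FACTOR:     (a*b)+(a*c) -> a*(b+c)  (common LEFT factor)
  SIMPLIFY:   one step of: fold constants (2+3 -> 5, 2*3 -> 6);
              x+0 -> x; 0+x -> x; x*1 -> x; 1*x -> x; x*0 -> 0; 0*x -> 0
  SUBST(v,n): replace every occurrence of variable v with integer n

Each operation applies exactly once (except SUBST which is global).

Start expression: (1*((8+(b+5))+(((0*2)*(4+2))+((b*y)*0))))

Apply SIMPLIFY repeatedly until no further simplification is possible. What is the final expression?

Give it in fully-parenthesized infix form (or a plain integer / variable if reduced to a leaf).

Answer: (8+(b+5))

Derivation:
Start: (1*((8+(b+5))+(((0*2)*(4+2))+((b*y)*0))))
Step 1: at root: (1*((8+(b+5))+(((0*2)*(4+2))+((b*y)*0)))) -> ((8+(b+5))+(((0*2)*(4+2))+((b*y)*0))); overall: (1*((8+(b+5))+(((0*2)*(4+2))+((b*y)*0)))) -> ((8+(b+5))+(((0*2)*(4+2))+((b*y)*0)))
Step 2: at RLL: (0*2) -> 0; overall: ((8+(b+5))+(((0*2)*(4+2))+((b*y)*0))) -> ((8+(b+5))+((0*(4+2))+((b*y)*0)))
Step 3: at RL: (0*(4+2)) -> 0; overall: ((8+(b+5))+((0*(4+2))+((b*y)*0))) -> ((8+(b+5))+(0+((b*y)*0)))
Step 4: at R: (0+((b*y)*0)) -> ((b*y)*0); overall: ((8+(b+5))+(0+((b*y)*0))) -> ((8+(b+5))+((b*y)*0))
Step 5: at R: ((b*y)*0) -> 0; overall: ((8+(b+5))+((b*y)*0)) -> ((8+(b+5))+0)
Step 6: at root: ((8+(b+5))+0) -> (8+(b+5)); overall: ((8+(b+5))+0) -> (8+(b+5))
Fixed point: (8+(b+5))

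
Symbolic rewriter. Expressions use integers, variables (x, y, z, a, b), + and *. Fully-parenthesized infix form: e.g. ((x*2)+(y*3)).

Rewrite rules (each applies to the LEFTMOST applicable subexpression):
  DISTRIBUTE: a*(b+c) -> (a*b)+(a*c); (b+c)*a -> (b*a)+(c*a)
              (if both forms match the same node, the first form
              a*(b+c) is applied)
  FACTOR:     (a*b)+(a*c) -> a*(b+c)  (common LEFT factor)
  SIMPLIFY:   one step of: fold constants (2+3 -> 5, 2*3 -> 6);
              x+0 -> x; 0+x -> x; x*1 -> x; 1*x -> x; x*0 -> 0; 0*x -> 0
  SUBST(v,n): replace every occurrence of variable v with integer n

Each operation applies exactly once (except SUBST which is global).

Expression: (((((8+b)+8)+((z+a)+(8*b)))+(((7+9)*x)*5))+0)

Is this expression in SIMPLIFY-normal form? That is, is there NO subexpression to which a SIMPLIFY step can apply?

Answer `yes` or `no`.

Expression: (((((8+b)+8)+((z+a)+(8*b)))+(((7+9)*x)*5))+0)
Scanning for simplifiable subexpressions (pre-order)...
  at root: (((((8+b)+8)+((z+a)+(8*b)))+(((7+9)*x)*5))+0) (SIMPLIFIABLE)
  at L: ((((8+b)+8)+((z+a)+(8*b)))+(((7+9)*x)*5)) (not simplifiable)
  at LL: (((8+b)+8)+((z+a)+(8*b))) (not simplifiable)
  at LLL: ((8+b)+8) (not simplifiable)
  at LLLL: (8+b) (not simplifiable)
  at LLR: ((z+a)+(8*b)) (not simplifiable)
  at LLRL: (z+a) (not simplifiable)
  at LLRR: (8*b) (not simplifiable)
  at LR: (((7+9)*x)*5) (not simplifiable)
  at LRL: ((7+9)*x) (not simplifiable)
  at LRLL: (7+9) (SIMPLIFIABLE)
Found simplifiable subexpr at path root: (((((8+b)+8)+((z+a)+(8*b)))+(((7+9)*x)*5))+0)
One SIMPLIFY step would give: ((((8+b)+8)+((z+a)+(8*b)))+(((7+9)*x)*5))
-> NOT in normal form.

Answer: no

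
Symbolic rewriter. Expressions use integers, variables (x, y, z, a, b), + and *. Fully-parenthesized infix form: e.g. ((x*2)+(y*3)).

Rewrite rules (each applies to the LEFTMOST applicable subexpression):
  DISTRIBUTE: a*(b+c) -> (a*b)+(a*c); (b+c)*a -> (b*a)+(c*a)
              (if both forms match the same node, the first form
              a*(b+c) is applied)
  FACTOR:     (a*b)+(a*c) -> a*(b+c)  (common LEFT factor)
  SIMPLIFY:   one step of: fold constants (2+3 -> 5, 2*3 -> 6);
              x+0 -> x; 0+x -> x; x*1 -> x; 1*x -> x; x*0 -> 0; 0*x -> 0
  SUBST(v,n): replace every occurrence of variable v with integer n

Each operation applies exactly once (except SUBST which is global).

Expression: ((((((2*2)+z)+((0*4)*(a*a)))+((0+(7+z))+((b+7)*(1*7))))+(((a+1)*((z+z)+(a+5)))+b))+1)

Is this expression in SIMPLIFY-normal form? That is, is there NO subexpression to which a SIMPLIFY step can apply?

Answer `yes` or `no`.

Answer: no

Derivation:
Expression: ((((((2*2)+z)+((0*4)*(a*a)))+((0+(7+z))+((b+7)*(1*7))))+(((a+1)*((z+z)+(a+5)))+b))+1)
Scanning for simplifiable subexpressions (pre-order)...
  at root: ((((((2*2)+z)+((0*4)*(a*a)))+((0+(7+z))+((b+7)*(1*7))))+(((a+1)*((z+z)+(a+5)))+b))+1) (not simplifiable)
  at L: (((((2*2)+z)+((0*4)*(a*a)))+((0+(7+z))+((b+7)*(1*7))))+(((a+1)*((z+z)+(a+5)))+b)) (not simplifiable)
  at LL: ((((2*2)+z)+((0*4)*(a*a)))+((0+(7+z))+((b+7)*(1*7)))) (not simplifiable)
  at LLL: (((2*2)+z)+((0*4)*(a*a))) (not simplifiable)
  at LLLL: ((2*2)+z) (not simplifiable)
  at LLLLL: (2*2) (SIMPLIFIABLE)
  at LLLR: ((0*4)*(a*a)) (not simplifiable)
  at LLLRL: (0*4) (SIMPLIFIABLE)
  at LLLRR: (a*a) (not simplifiable)
  at LLR: ((0+(7+z))+((b+7)*(1*7))) (not simplifiable)
  at LLRL: (0+(7+z)) (SIMPLIFIABLE)
  at LLRLR: (7+z) (not simplifiable)
  at LLRR: ((b+7)*(1*7)) (not simplifiable)
  at LLRRL: (b+7) (not simplifiable)
  at LLRRR: (1*7) (SIMPLIFIABLE)
  at LR: (((a+1)*((z+z)+(a+5)))+b) (not simplifiable)
  at LRL: ((a+1)*((z+z)+(a+5))) (not simplifiable)
  at LRLL: (a+1) (not simplifiable)
  at LRLR: ((z+z)+(a+5)) (not simplifiable)
  at LRLRL: (z+z) (not simplifiable)
  at LRLRR: (a+5) (not simplifiable)
Found simplifiable subexpr at path LLLLL: (2*2)
One SIMPLIFY step would give: (((((4+z)+((0*4)*(a*a)))+((0+(7+z))+((b+7)*(1*7))))+(((a+1)*((z+z)+(a+5)))+b))+1)
-> NOT in normal form.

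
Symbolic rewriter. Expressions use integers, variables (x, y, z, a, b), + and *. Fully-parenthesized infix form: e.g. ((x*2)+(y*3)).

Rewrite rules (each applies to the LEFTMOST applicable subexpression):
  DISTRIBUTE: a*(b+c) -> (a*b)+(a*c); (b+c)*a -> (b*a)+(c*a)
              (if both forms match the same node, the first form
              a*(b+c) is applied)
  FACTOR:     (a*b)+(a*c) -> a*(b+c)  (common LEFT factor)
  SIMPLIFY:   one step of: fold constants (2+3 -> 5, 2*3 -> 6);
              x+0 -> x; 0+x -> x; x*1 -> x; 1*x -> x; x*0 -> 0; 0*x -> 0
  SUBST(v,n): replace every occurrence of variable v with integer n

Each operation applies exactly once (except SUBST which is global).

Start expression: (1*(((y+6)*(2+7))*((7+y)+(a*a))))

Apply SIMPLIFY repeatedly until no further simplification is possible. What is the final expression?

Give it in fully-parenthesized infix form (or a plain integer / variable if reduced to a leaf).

Answer: (((y+6)*9)*((7+y)+(a*a)))

Derivation:
Start: (1*(((y+6)*(2+7))*((7+y)+(a*a))))
Step 1: at root: (1*(((y+6)*(2+7))*((7+y)+(a*a)))) -> (((y+6)*(2+7))*((7+y)+(a*a))); overall: (1*(((y+6)*(2+7))*((7+y)+(a*a)))) -> (((y+6)*(2+7))*((7+y)+(a*a)))
Step 2: at LR: (2+7) -> 9; overall: (((y+6)*(2+7))*((7+y)+(a*a))) -> (((y+6)*9)*((7+y)+(a*a)))
Fixed point: (((y+6)*9)*((7+y)+(a*a)))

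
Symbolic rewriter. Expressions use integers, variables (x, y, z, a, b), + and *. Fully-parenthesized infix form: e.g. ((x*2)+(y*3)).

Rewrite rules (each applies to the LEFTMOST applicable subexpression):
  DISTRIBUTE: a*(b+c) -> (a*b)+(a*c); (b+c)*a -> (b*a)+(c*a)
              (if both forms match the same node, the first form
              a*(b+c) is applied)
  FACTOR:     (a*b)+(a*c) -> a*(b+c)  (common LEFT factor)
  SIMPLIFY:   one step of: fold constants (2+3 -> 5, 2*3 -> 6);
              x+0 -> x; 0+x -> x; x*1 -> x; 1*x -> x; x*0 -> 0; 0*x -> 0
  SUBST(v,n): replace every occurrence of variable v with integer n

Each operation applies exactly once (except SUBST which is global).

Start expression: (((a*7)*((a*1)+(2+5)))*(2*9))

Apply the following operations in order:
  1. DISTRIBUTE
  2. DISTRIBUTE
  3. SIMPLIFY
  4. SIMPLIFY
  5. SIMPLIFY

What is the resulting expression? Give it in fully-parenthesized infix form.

Answer: ((((a*7)*a)*18)+(((a*7)*7)*(2*9)))

Derivation:
Start: (((a*7)*((a*1)+(2+5)))*(2*9))
Apply DISTRIBUTE at L (target: ((a*7)*((a*1)+(2+5)))): (((a*7)*((a*1)+(2+5)))*(2*9)) -> ((((a*7)*(a*1))+((a*7)*(2+5)))*(2*9))
Apply DISTRIBUTE at root (target: ((((a*7)*(a*1))+((a*7)*(2+5)))*(2*9))): ((((a*7)*(a*1))+((a*7)*(2+5)))*(2*9)) -> ((((a*7)*(a*1))*(2*9))+(((a*7)*(2+5))*(2*9)))
Apply SIMPLIFY at LLR (target: (a*1)): ((((a*7)*(a*1))*(2*9))+(((a*7)*(2+5))*(2*9))) -> ((((a*7)*a)*(2*9))+(((a*7)*(2+5))*(2*9)))
Apply SIMPLIFY at LR (target: (2*9)): ((((a*7)*a)*(2*9))+(((a*7)*(2+5))*(2*9))) -> ((((a*7)*a)*18)+(((a*7)*(2+5))*(2*9)))
Apply SIMPLIFY at RLR (target: (2+5)): ((((a*7)*a)*18)+(((a*7)*(2+5))*(2*9))) -> ((((a*7)*a)*18)+(((a*7)*7)*(2*9)))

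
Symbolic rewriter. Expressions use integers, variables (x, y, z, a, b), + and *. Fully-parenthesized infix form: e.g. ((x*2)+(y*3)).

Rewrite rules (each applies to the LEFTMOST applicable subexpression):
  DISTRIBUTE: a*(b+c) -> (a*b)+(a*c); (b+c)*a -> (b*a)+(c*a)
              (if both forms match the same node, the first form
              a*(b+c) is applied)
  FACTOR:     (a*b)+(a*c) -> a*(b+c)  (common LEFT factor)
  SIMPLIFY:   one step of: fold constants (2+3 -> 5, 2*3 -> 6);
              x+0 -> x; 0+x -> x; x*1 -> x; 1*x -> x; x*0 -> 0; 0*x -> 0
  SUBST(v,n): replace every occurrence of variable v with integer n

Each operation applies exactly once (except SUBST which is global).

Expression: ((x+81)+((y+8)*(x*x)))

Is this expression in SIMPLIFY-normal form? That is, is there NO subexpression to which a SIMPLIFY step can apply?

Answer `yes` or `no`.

Answer: yes

Derivation:
Expression: ((x+81)+((y+8)*(x*x)))
Scanning for simplifiable subexpressions (pre-order)...
  at root: ((x+81)+((y+8)*(x*x))) (not simplifiable)
  at L: (x+81) (not simplifiable)
  at R: ((y+8)*(x*x)) (not simplifiable)
  at RL: (y+8) (not simplifiable)
  at RR: (x*x) (not simplifiable)
Result: no simplifiable subexpression found -> normal form.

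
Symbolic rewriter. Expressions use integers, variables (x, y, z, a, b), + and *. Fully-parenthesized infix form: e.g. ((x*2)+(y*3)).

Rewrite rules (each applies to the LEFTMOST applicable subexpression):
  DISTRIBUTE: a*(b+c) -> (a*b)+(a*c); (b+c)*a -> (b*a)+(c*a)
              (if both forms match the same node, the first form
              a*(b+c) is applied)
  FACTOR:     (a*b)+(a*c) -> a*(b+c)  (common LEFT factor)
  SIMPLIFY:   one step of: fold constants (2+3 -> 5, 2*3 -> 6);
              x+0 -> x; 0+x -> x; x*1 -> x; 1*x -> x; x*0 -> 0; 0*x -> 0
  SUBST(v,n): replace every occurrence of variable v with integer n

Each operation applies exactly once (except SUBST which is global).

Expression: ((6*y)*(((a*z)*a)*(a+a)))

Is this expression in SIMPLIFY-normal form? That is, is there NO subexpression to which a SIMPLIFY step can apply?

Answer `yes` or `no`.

Answer: yes

Derivation:
Expression: ((6*y)*(((a*z)*a)*(a+a)))
Scanning for simplifiable subexpressions (pre-order)...
  at root: ((6*y)*(((a*z)*a)*(a+a))) (not simplifiable)
  at L: (6*y) (not simplifiable)
  at R: (((a*z)*a)*(a+a)) (not simplifiable)
  at RL: ((a*z)*a) (not simplifiable)
  at RLL: (a*z) (not simplifiable)
  at RR: (a+a) (not simplifiable)
Result: no simplifiable subexpression found -> normal form.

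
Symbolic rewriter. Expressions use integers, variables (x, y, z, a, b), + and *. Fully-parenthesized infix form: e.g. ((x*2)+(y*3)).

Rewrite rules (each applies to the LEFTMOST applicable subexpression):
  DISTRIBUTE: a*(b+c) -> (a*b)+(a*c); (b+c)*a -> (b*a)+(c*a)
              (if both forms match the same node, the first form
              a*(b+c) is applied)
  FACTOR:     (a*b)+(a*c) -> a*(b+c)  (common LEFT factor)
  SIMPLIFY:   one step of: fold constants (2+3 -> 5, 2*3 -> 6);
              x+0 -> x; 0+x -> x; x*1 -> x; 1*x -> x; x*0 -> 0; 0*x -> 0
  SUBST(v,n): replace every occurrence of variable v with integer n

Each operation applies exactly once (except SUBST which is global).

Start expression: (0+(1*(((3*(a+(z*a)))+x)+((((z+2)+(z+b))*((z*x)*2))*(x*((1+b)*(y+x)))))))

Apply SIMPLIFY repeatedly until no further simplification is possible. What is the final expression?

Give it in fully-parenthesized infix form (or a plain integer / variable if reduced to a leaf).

Answer: (((3*(a+(z*a)))+x)+((((z+2)+(z+b))*((z*x)*2))*(x*((1+b)*(y+x)))))

Derivation:
Start: (0+(1*(((3*(a+(z*a)))+x)+((((z+2)+(z+b))*((z*x)*2))*(x*((1+b)*(y+x)))))))
Step 1: at root: (0+(1*(((3*(a+(z*a)))+x)+((((z+2)+(z+b))*((z*x)*2))*(x*((1+b)*(y+x))))))) -> (1*(((3*(a+(z*a)))+x)+((((z+2)+(z+b))*((z*x)*2))*(x*((1+b)*(y+x)))))); overall: (0+(1*(((3*(a+(z*a)))+x)+((((z+2)+(z+b))*((z*x)*2))*(x*((1+b)*(y+x))))))) -> (1*(((3*(a+(z*a)))+x)+((((z+2)+(z+b))*((z*x)*2))*(x*((1+b)*(y+x))))))
Step 2: at root: (1*(((3*(a+(z*a)))+x)+((((z+2)+(z+b))*((z*x)*2))*(x*((1+b)*(y+x)))))) -> (((3*(a+(z*a)))+x)+((((z+2)+(z+b))*((z*x)*2))*(x*((1+b)*(y+x))))); overall: (1*(((3*(a+(z*a)))+x)+((((z+2)+(z+b))*((z*x)*2))*(x*((1+b)*(y+x)))))) -> (((3*(a+(z*a)))+x)+((((z+2)+(z+b))*((z*x)*2))*(x*((1+b)*(y+x)))))
Fixed point: (((3*(a+(z*a)))+x)+((((z+2)+(z+b))*((z*x)*2))*(x*((1+b)*(y+x)))))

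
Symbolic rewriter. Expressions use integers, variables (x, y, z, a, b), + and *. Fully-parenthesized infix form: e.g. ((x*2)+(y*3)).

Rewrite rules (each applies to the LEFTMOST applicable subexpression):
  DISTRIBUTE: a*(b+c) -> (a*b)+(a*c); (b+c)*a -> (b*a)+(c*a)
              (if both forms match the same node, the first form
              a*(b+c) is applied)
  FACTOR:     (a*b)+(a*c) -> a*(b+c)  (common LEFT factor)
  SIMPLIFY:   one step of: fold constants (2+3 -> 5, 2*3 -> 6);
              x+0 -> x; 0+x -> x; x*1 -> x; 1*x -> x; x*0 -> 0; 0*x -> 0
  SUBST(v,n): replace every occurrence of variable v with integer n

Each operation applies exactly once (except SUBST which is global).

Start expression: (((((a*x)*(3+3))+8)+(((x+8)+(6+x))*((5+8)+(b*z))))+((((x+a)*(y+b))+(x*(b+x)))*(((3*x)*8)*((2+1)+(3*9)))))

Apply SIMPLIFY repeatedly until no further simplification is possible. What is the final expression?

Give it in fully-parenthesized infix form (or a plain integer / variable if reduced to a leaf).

Start: (((((a*x)*(3+3))+8)+(((x+8)+(6+x))*((5+8)+(b*z))))+((((x+a)*(y+b))+(x*(b+x)))*(((3*x)*8)*((2+1)+(3*9)))))
Step 1: at LLLR: (3+3) -> 6; overall: (((((a*x)*(3+3))+8)+(((x+8)+(6+x))*((5+8)+(b*z))))+((((x+a)*(y+b))+(x*(b+x)))*(((3*x)*8)*((2+1)+(3*9))))) -> (((((a*x)*6)+8)+(((x+8)+(6+x))*((5+8)+(b*z))))+((((x+a)*(y+b))+(x*(b+x)))*(((3*x)*8)*((2+1)+(3*9)))))
Step 2: at LRRL: (5+8) -> 13; overall: (((((a*x)*6)+8)+(((x+8)+(6+x))*((5+8)+(b*z))))+((((x+a)*(y+b))+(x*(b+x)))*(((3*x)*8)*((2+1)+(3*9))))) -> (((((a*x)*6)+8)+(((x+8)+(6+x))*(13+(b*z))))+((((x+a)*(y+b))+(x*(b+x)))*(((3*x)*8)*((2+1)+(3*9)))))
Step 3: at RRRL: (2+1) -> 3; overall: (((((a*x)*6)+8)+(((x+8)+(6+x))*(13+(b*z))))+((((x+a)*(y+b))+(x*(b+x)))*(((3*x)*8)*((2+1)+(3*9))))) -> (((((a*x)*6)+8)+(((x+8)+(6+x))*(13+(b*z))))+((((x+a)*(y+b))+(x*(b+x)))*(((3*x)*8)*(3+(3*9)))))
Step 4: at RRRR: (3*9) -> 27; overall: (((((a*x)*6)+8)+(((x+8)+(6+x))*(13+(b*z))))+((((x+a)*(y+b))+(x*(b+x)))*(((3*x)*8)*(3+(3*9))))) -> (((((a*x)*6)+8)+(((x+8)+(6+x))*(13+(b*z))))+((((x+a)*(y+b))+(x*(b+x)))*(((3*x)*8)*(3+27))))
Step 5: at RRR: (3+27) -> 30; overall: (((((a*x)*6)+8)+(((x+8)+(6+x))*(13+(b*z))))+((((x+a)*(y+b))+(x*(b+x)))*(((3*x)*8)*(3+27)))) -> (((((a*x)*6)+8)+(((x+8)+(6+x))*(13+(b*z))))+((((x+a)*(y+b))+(x*(b+x)))*(((3*x)*8)*30)))
Fixed point: (((((a*x)*6)+8)+(((x+8)+(6+x))*(13+(b*z))))+((((x+a)*(y+b))+(x*(b+x)))*(((3*x)*8)*30)))

Answer: (((((a*x)*6)+8)+(((x+8)+(6+x))*(13+(b*z))))+((((x+a)*(y+b))+(x*(b+x)))*(((3*x)*8)*30)))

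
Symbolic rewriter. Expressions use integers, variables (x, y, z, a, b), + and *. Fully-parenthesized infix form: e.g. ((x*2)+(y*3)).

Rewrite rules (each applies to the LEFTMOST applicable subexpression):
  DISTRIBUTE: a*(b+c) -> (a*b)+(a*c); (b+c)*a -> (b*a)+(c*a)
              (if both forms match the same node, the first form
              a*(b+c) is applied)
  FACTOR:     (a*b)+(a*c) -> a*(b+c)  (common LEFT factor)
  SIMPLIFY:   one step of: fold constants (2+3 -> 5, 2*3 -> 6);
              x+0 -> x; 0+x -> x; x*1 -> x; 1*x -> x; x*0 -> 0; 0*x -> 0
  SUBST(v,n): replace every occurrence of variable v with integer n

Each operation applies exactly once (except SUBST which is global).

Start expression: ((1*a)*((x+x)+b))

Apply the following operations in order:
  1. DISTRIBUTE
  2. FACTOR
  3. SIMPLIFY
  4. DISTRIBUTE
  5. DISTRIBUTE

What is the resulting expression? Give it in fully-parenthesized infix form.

Answer: (((a*x)+(a*x))+(a*b))

Derivation:
Start: ((1*a)*((x+x)+b))
Apply DISTRIBUTE at root (target: ((1*a)*((x+x)+b))): ((1*a)*((x+x)+b)) -> (((1*a)*(x+x))+((1*a)*b))
Apply FACTOR at root (target: (((1*a)*(x+x))+((1*a)*b))): (((1*a)*(x+x))+((1*a)*b)) -> ((1*a)*((x+x)+b))
Apply SIMPLIFY at L (target: (1*a)): ((1*a)*((x+x)+b)) -> (a*((x+x)+b))
Apply DISTRIBUTE at root (target: (a*((x+x)+b))): (a*((x+x)+b)) -> ((a*(x+x))+(a*b))
Apply DISTRIBUTE at L (target: (a*(x+x))): ((a*(x+x))+(a*b)) -> (((a*x)+(a*x))+(a*b))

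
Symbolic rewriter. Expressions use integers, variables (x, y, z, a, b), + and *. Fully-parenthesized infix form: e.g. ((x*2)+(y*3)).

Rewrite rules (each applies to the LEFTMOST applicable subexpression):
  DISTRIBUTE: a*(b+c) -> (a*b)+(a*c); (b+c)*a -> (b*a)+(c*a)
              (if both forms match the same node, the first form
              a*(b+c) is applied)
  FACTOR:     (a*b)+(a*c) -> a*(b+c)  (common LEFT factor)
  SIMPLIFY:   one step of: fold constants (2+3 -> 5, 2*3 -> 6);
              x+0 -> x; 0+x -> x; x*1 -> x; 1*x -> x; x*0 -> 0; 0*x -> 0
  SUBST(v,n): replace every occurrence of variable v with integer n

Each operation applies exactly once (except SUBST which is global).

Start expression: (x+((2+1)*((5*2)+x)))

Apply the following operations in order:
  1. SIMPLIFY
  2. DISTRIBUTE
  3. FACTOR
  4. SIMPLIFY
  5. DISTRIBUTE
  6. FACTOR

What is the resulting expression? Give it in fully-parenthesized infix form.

Answer: (x+(3*(10+x)))

Derivation:
Start: (x+((2+1)*((5*2)+x)))
Apply SIMPLIFY at RL (target: (2+1)): (x+((2+1)*((5*2)+x))) -> (x+(3*((5*2)+x)))
Apply DISTRIBUTE at R (target: (3*((5*2)+x))): (x+(3*((5*2)+x))) -> (x+((3*(5*2))+(3*x)))
Apply FACTOR at R (target: ((3*(5*2))+(3*x))): (x+((3*(5*2))+(3*x))) -> (x+(3*((5*2)+x)))
Apply SIMPLIFY at RRL (target: (5*2)): (x+(3*((5*2)+x))) -> (x+(3*(10+x)))
Apply DISTRIBUTE at R (target: (3*(10+x))): (x+(3*(10+x))) -> (x+((3*10)+(3*x)))
Apply FACTOR at R (target: ((3*10)+(3*x))): (x+((3*10)+(3*x))) -> (x+(3*(10+x)))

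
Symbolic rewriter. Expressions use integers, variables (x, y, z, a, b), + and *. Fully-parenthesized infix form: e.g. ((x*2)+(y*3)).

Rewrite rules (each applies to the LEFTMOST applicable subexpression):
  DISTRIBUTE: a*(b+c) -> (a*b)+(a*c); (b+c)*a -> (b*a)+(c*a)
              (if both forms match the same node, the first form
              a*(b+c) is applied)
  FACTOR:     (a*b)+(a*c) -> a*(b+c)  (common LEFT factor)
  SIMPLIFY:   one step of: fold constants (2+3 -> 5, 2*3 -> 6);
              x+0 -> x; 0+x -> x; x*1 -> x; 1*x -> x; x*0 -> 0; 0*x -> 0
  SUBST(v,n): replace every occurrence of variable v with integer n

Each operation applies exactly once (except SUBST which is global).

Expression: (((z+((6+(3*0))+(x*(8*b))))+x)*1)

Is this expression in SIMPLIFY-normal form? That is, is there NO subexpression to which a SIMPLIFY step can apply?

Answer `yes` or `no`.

Answer: no

Derivation:
Expression: (((z+((6+(3*0))+(x*(8*b))))+x)*1)
Scanning for simplifiable subexpressions (pre-order)...
  at root: (((z+((6+(3*0))+(x*(8*b))))+x)*1) (SIMPLIFIABLE)
  at L: ((z+((6+(3*0))+(x*(8*b))))+x) (not simplifiable)
  at LL: (z+((6+(3*0))+(x*(8*b)))) (not simplifiable)
  at LLR: ((6+(3*0))+(x*(8*b))) (not simplifiable)
  at LLRL: (6+(3*0)) (not simplifiable)
  at LLRLR: (3*0) (SIMPLIFIABLE)
  at LLRR: (x*(8*b)) (not simplifiable)
  at LLRRR: (8*b) (not simplifiable)
Found simplifiable subexpr at path root: (((z+((6+(3*0))+(x*(8*b))))+x)*1)
One SIMPLIFY step would give: ((z+((6+(3*0))+(x*(8*b))))+x)
-> NOT in normal form.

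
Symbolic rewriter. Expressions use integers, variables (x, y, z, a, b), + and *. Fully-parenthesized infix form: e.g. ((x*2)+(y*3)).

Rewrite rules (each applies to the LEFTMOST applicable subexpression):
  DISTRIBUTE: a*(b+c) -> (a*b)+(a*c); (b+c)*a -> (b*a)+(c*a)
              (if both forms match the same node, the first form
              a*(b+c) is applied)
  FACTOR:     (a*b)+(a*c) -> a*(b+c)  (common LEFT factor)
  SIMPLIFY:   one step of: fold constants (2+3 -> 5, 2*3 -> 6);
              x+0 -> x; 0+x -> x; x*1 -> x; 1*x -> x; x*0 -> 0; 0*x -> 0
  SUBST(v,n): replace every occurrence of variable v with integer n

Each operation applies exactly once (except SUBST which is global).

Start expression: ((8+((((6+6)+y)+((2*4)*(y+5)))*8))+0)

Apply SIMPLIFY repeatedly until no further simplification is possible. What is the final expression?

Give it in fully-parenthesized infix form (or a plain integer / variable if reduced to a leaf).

Start: ((8+((((6+6)+y)+((2*4)*(y+5)))*8))+0)
Step 1: at root: ((8+((((6+6)+y)+((2*4)*(y+5)))*8))+0) -> (8+((((6+6)+y)+((2*4)*(y+5)))*8)); overall: ((8+((((6+6)+y)+((2*4)*(y+5)))*8))+0) -> (8+((((6+6)+y)+((2*4)*(y+5)))*8))
Step 2: at RLLL: (6+6) -> 12; overall: (8+((((6+6)+y)+((2*4)*(y+5)))*8)) -> (8+(((12+y)+((2*4)*(y+5)))*8))
Step 3: at RLRL: (2*4) -> 8; overall: (8+(((12+y)+((2*4)*(y+5)))*8)) -> (8+(((12+y)+(8*(y+5)))*8))
Fixed point: (8+(((12+y)+(8*(y+5)))*8))

Answer: (8+(((12+y)+(8*(y+5)))*8))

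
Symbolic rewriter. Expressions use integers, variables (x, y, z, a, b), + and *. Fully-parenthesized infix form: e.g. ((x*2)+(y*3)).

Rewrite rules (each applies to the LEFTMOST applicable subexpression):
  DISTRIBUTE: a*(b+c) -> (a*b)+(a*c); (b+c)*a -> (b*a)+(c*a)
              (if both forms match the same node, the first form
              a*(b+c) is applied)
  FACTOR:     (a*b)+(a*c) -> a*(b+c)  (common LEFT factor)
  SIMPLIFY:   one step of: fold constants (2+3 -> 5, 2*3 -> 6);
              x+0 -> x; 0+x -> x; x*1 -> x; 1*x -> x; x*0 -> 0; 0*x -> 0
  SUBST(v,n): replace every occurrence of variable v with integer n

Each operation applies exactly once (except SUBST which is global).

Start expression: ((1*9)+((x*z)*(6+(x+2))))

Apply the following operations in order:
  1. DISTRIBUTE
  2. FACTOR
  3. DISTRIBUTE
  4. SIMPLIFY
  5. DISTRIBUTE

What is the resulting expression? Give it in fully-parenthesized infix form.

Start: ((1*9)+((x*z)*(6+(x+2))))
Apply DISTRIBUTE at R (target: ((x*z)*(6+(x+2)))): ((1*9)+((x*z)*(6+(x+2)))) -> ((1*9)+(((x*z)*6)+((x*z)*(x+2))))
Apply FACTOR at R (target: (((x*z)*6)+((x*z)*(x+2)))): ((1*9)+(((x*z)*6)+((x*z)*(x+2)))) -> ((1*9)+((x*z)*(6+(x+2))))
Apply DISTRIBUTE at R (target: ((x*z)*(6+(x+2)))): ((1*9)+((x*z)*(6+(x+2)))) -> ((1*9)+(((x*z)*6)+((x*z)*(x+2))))
Apply SIMPLIFY at L (target: (1*9)): ((1*9)+(((x*z)*6)+((x*z)*(x+2)))) -> (9+(((x*z)*6)+((x*z)*(x+2))))
Apply DISTRIBUTE at RR (target: ((x*z)*(x+2))): (9+(((x*z)*6)+((x*z)*(x+2)))) -> (9+(((x*z)*6)+(((x*z)*x)+((x*z)*2))))

Answer: (9+(((x*z)*6)+(((x*z)*x)+((x*z)*2))))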